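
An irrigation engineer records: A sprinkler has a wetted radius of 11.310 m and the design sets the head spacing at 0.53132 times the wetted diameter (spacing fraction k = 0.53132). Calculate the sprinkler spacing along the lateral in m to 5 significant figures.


Approach: apply the sprinkler spacing rule (spacing as a fraction of wetted diameter), S = k*(2*R).
S = 0.53132 * (2 * 11.310) = 12.018 m
Therefore the sprinkler spacing along the lateral = 12.018 m.


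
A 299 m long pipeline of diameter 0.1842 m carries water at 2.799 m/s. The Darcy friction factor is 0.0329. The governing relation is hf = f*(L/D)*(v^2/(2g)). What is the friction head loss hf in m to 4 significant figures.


hf = 0.0329 * (299/0.1842) * (2.799^2 / (2*9.81))
hf = 21.32 m
Therefore the friction head loss hf = 21.32 m.


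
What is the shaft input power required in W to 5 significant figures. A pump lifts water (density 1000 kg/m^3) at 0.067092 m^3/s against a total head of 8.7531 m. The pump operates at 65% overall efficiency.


Approach: apply hydraulic power then efficiency conversion, P = rho*g*Q*H; P_in = P/eta.
Step 1 — hydraulic power (P = rho*g*Q*H):
  P = 1000 * 9.81 * 0.067092 * 8.7531 = 5761.050 W
Step 2 — input power: P_in = P/eta = 5761.050 / 0.65 = 8863.2 W
Therefore the shaft input power required = 8863.2 W.


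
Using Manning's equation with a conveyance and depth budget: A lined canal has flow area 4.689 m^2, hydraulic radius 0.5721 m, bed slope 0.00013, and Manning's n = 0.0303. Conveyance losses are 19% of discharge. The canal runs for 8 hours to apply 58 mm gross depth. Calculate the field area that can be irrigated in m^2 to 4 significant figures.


Approach: apply Manning's equation with a conveyance and depth budget, Q = (1/n)*A*R^(2/3)*S^(1/2); Q_field = Q*(1-loss); Area = Q_field*t/(d/1000).
Step 1 — canal discharge (Manning's equation):
  Q = (1/0.0303) * 4.689 * 0.5721^(2/3) * 0.00013^(1/2) = 1.21597 m^3/s
Step 2 — delivered flow: Q_field = 1.21597*(1 - 19/100) = 0.984938 m^3/s
Step 3 — volume delivered: V = 0.984938 * 8*3600 = 28366.2 m^3
Step 4 — area served: A = V / (depth/1000) = 28366.2 / 0.058 = 489100 m^2
Therefore the field area that can be irrigated = 489100 m^2.


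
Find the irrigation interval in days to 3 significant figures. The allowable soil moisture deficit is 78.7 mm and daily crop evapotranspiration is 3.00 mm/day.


Approach: apply the irrigation interval relation, interval = SMD / ETc.
interval = 78.7 / 3.00 = 26.2 days
Therefore the irrigation interval = 26.2 days.


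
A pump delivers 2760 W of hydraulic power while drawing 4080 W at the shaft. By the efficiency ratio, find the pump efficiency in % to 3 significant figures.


Approach: apply the efficiency ratio, eta = (P_out/P_in)*100.
eta = (2760 / 4080) * 100 = 67.6 %
Therefore the pump efficiency = 67.6 %.


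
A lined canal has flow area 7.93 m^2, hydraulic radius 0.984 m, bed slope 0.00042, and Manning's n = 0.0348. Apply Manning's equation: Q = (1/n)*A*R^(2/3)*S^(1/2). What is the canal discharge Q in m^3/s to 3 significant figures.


Q = (1/0.0348) * 7.93 * 0.984^(2/3) * 0.00042^(1/2) = 4.62 m^3/s
Therefore the canal discharge Q = 4.62 m^3/s.


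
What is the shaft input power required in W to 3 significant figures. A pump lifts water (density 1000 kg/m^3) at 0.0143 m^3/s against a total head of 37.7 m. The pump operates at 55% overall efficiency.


Approach: apply hydraulic power then efficiency conversion, P = rho*g*Q*H; P_in = P/eta.
Step 1 — hydraulic power (P = rho*g*Q*H):
  P = 1000 * 9.81 * 0.0143 * 37.7 = 5288.7 W
Step 2 — input power: P_in = P/eta = 5288.7 / 0.55 = 9620 W
Therefore the shaft input power required = 9620 W.


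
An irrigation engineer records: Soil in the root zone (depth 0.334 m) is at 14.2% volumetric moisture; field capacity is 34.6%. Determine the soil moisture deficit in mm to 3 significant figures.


Approach: apply the soil moisture deficit relation, SMD = (FC - theta)/100 * depth * 1000.
SMD = (34.6 - 14.2)/100 * 0.334 * 1000 = 68.1 mm
Therefore the soil moisture deficit = 68.1 mm.


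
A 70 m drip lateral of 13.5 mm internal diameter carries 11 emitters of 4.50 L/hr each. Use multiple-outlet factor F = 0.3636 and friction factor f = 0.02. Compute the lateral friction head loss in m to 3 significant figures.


Approach: apply Darcy-Weisbach with the multiple-outlet F-factor, Q = n*q/(3600*1000) m^3/s; v = Q/A; hf = F*f*(L/D)*(v^2/(2g)).
Q = 11*4.50/(3600*1000) = 1.3750e-05 m^3/s
A = pi*(13.5e-3/2)^2 = 1.4314e-04 m^2, so v = Q/A = 0.096061 m/s
hf = 0.3636*0.02*(70/0.0135)*(0.096061^2/(2*9.81)) = 0.0177 m
Therefore the lateral friction head loss = 0.0177 m.


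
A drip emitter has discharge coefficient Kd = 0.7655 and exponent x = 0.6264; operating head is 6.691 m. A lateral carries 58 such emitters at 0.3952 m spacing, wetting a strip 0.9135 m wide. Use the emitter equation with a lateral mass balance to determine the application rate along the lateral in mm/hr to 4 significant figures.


Approach: apply the emitter equation with a lateral mass balance, q = Kd*h^x; Q = n*q; rate = Q/(n*spacing*width).
Step 1 — single emitter flow (q = Kd*h^x):
  q = 0.7655 * 6.691^0.6264 = 2.51787 L/hr
Step 2 — total lateral flow: Q = 58 * 2.51787 = 146.036 L/hr
Step 3 — wetted area: A = 58 * 0.3952 * 0.9135 = 20.9389 m^2
Step 4 — application rate: Q/A = 146.036/20.9389 = 6.974 mm/hr
Therefore the application rate along the lateral = 6.974 mm/hr.


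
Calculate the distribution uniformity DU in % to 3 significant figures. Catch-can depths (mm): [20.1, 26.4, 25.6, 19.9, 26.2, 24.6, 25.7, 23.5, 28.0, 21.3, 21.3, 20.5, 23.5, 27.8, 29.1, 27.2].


Approach: apply the low-quarter distribution uniformity, DU = (mean of lowest quarter of readings / overall mean)*100.
sorted lowest 4 of 16: [19.9, 20.1, 20.5, 21.3] -> mean = 20.450 mm
overall mean = 24.419 mm
DU = (20.450/24.419)*100 = 83.7 %
Therefore the distribution uniformity DU = 83.7 %.


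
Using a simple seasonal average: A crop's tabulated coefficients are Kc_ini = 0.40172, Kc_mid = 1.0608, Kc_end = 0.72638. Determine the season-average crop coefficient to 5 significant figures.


Approach: apply a simple seasonal average, Kc_avg = (Kc_ini + Kc_mid + Kc_end)/3.
Kc_avg = (0.40172 + 1.0608 + 0.72638)/3 = 0.72963
Therefore the season-average crop coefficient = 0.72963.


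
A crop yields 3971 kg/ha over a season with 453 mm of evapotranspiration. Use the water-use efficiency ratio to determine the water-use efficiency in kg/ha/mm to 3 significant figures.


Approach: apply the water-use efficiency ratio, WUE = yield/ET.
WUE = 3971 / 453 = 8.77 kg/ha/mm
Therefore the water-use efficiency = 8.77 kg/ha/mm.


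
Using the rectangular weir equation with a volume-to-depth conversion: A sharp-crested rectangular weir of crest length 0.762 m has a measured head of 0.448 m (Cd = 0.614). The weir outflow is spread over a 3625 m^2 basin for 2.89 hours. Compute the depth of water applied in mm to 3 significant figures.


Approach: apply the rectangular weir equation with a volume-to-depth conversion, Q = (2/3)*Cd*L*sqrt(2g)*H^1.5; d = Q*t/A * 1000.
Step 1 — weir discharge:
  Q = (2/3)*0.614*0.762*sqrt(2*9.81)*0.448^1.5 = 0.41428 m^3/s
Step 2 — volume: V = 0.41428 * 2.89*3600 = 4310.2 m^3
Step 3 — depth: d = V/A * 1000 = 4310.2/3625 * 1000 = 1190 mm
Therefore the depth of water applied = 1190 mm.


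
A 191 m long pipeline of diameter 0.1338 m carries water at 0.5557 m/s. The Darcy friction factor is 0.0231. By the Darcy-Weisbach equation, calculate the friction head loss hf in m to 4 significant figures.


Approach: apply the Darcy-Weisbach equation, hf = f*(L/D)*(v^2/(2g)).
hf = 0.0231 * (191/0.1338) * (0.5557^2 / (2*9.81))
hf = 0.5190 m
Therefore the friction head loss hf = 0.5190 m.


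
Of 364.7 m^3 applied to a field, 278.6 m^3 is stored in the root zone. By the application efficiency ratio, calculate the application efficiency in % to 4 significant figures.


Approach: apply the application efficiency ratio, Ea = (stored/applied)*100.
Ea = (278.6/364.7)*100 = 76.39 %
Therefore the application efficiency = 76.39 %.


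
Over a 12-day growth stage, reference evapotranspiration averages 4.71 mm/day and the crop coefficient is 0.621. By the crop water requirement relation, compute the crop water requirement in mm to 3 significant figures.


Approach: apply the crop water requirement relation, CWR = ET0 * Kc * days.
CWR = 4.71 * 0.621 * 12 = 35.1 mm
Therefore the crop water requirement = 35.1 mm.


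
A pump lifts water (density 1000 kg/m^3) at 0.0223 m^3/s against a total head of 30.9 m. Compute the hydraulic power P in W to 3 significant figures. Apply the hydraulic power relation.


Approach: apply the hydraulic power relation, P = rho*g*Q*H.
P = 1000 * 9.81 * 0.0223 * 30.9 = 6760 W
Therefore the hydraulic power P = 6760 W.


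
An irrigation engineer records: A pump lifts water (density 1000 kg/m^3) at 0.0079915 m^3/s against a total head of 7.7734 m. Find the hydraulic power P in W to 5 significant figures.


Approach: apply the hydraulic power relation, P = rho*g*Q*H.
P = 1000 * 9.81 * 0.0079915 * 7.7734 = 609.41 W
Therefore the hydraulic power P = 609.41 W.


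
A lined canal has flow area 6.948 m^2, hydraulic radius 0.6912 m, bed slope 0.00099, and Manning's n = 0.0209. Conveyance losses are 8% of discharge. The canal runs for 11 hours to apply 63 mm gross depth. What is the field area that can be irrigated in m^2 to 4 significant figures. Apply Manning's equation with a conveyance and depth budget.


Approach: apply Manning's equation with a conveyance and depth budget, Q = (1/n)*A*R^(2/3)*S^(1/2); Q_field = Q*(1-loss); Area = Q_field*t/(d/1000).
Step 1 — canal discharge (Manning's equation):
  Q = (1/0.0209) * 6.948 * 0.6912^(2/3) * 0.00099^(1/2) = 8.17712 m^3/s
Step 2 — delivered flow: Q_field = 8.17712*(1 - 8/100) = 7.52295 m^3/s
Step 3 — volume delivered: V = 7.52295 * 11*3600 = 297909 m^3
Step 4 — area served: A = V / (depth/1000) = 297909 / 0.063 = 4729000 m^2
Therefore the field area that can be irrigated = 4729000 m^2.


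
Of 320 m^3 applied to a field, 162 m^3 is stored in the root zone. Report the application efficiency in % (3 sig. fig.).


Approach: apply the application efficiency ratio, Ea = (stored/applied)*100.
Ea = (162/320)*100 = 50.6 %
Therefore the application efficiency = 50.6 %.


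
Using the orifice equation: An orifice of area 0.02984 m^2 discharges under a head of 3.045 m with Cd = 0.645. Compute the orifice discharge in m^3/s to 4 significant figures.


Approach: apply the orifice equation, Q = Cd*A*sqrt(2*g*h).
Q = 0.645 * 0.02984 * sqrt(2*9.81*3.045) = 0.1488 m^3/s
Therefore the orifice discharge = 0.1488 m^3/s.


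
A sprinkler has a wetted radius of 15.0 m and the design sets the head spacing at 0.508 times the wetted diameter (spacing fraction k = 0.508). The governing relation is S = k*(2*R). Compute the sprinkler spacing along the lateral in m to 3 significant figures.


S = 0.508 * (2 * 15.0) = 15.2 m
Therefore the sprinkler spacing along the lateral = 15.2 m.


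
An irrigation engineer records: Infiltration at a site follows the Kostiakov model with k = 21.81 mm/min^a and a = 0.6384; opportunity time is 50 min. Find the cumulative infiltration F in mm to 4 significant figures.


Approach: apply the Kostiakov infiltration equation, F = k*t^a.
F = 21.81 * 50^0.6384 = 265.0 mm
Therefore the cumulative infiltration F = 265.0 mm.


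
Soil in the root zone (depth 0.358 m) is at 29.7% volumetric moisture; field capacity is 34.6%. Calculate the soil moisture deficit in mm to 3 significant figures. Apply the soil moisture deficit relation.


Approach: apply the soil moisture deficit relation, SMD = (FC - theta)/100 * depth * 1000.
SMD = (34.6 - 29.7)/100 * 0.358 * 1000 = 17.5 mm
Therefore the soil moisture deficit = 17.5 mm.


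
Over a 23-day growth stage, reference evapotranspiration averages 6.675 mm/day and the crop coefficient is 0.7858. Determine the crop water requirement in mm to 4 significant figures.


Approach: apply the crop water requirement relation, CWR = ET0 * Kc * days.
CWR = 6.675 * 0.7858 * 23 = 120.6 mm
Therefore the crop water requirement = 120.6 mm.


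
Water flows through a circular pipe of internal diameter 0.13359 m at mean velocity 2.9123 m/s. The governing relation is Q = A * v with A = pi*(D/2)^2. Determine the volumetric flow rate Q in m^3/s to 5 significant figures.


A = pi*(0.13359/2)^2 = 0.01401644 m^2
Q = 0.01401644 * 2.9123 = 0.040820 m^3/s
Therefore the volumetric flow rate Q = 0.040820 m^3/s.


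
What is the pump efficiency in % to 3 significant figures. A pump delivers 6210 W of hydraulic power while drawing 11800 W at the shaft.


Approach: apply the efficiency ratio, eta = (P_out/P_in)*100.
eta = (6210 / 11800) * 100 = 52.6 %
Therefore the pump efficiency = 52.6 %.


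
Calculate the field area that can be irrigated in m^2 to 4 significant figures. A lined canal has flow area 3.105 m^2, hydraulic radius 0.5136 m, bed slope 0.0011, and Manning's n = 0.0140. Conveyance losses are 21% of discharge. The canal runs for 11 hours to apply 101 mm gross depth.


Approach: apply Manning's equation with a conveyance and depth budget, Q = (1/n)*A*R^(2/3)*S^(1/2); Q_field = Q*(1-loss); Area = Q_field*t/(d/1000).
Step 1 — canal discharge (Manning's equation):
  Q = (1/0.0140) * 3.105 * 0.5136^(2/3) * 0.0011^(1/2) = 4.71751 m^3/s
Step 2 — delivered flow: Q_field = 4.71751*(1 - 21/100) = 3.72684 m^3/s
Step 3 — volume delivered: V = 3.72684 * 11*3600 = 147583 m^3
Step 4 — area served: A = V / (depth/1000) = 147583 / 0.101 = 1461000 m^2
Therefore the field area that can be irrigated = 1461000 m^2.


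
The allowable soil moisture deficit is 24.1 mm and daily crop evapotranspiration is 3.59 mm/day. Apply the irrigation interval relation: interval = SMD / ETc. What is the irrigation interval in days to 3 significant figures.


interval = 24.1 / 3.59 = 6.71 days
Therefore the irrigation interval = 6.71 days.


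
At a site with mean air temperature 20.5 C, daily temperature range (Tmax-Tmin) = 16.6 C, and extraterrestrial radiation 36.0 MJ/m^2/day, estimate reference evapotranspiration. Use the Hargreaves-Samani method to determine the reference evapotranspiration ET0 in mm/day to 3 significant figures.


Approach: apply the Hargreaves-Samani method, ET0 = 0.0023*(Tmean+17.8)*sqrt(Tmax-Tmin)*0.408*Ra.
ET0 = 0.0023*(20.5+17.8)*sqrt(16.6)*0.408*36.0 = 5.27 mm/day
Therefore the reference evapotranspiration ET0 = 5.27 mm/day.


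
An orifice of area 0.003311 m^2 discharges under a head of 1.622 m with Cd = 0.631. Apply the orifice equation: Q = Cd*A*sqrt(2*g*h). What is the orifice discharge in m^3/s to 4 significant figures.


Q = 0.631 * 0.003311 * sqrt(2*9.81*1.622) = 0.01179 m^3/s
Therefore the orifice discharge = 0.01179 m^3/s.


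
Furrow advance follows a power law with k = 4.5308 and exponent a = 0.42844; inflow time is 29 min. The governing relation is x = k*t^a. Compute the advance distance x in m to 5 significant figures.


x = 4.5308 * 29^0.42844 = 19.175 m
Therefore the advance distance x = 19.175 m.


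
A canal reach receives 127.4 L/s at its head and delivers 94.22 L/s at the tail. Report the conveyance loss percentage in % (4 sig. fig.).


Approach: apply the conveyance loss ratio, loss% = ((Q_head - Q_tail)/Q_head)*100.
loss = ((127.4 - 94.22)/127.4)*100 = 26.04 %
Therefore the conveyance loss percentage = 26.04 %.


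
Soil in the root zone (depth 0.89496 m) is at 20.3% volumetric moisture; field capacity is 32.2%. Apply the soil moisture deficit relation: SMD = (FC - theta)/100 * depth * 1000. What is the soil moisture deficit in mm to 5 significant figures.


SMD = (32.2 - 20.3)/100 * 0.89496 * 1000 = 106.50 mm
Therefore the soil moisture deficit = 106.50 mm.


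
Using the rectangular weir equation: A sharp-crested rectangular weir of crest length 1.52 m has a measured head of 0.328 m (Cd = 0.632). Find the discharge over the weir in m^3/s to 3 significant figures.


Approach: apply the rectangular weir equation, Q = (2/3)*Cd*L*sqrt(2g)*H^1.5.
Q = (2/3)*0.632*1.52*sqrt(2*9.81)*0.328^1.5 = 0.533 m^3/s
Therefore the discharge over the weir = 0.533 m^3/s.


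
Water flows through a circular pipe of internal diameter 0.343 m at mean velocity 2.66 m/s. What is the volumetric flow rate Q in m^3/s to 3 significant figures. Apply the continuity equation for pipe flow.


Approach: apply the continuity equation for pipe flow, Q = A * v with A = pi*(D/2)^2.
A = pi*(0.343/2)^2 = 0.092401 m^2
Q = 0.092401 * 2.66 = 0.246 m^3/s
Therefore the volumetric flow rate Q = 0.246 m^3/s.


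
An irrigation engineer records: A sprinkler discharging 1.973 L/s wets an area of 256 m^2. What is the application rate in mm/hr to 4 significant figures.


Approach: apply the application rate relation, rate = (Q/A)*3600.
rate = (1.973 / 256) * 3600 = 27.75 mm/hr
Therefore the application rate = 27.75 mm/hr.


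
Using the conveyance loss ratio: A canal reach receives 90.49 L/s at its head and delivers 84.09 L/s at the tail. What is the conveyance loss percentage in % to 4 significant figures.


Approach: apply the conveyance loss ratio, loss% = ((Q_head - Q_tail)/Q_head)*100.
loss = ((90.49 - 84.09)/90.49)*100 = 7.073 %
Therefore the conveyance loss percentage = 7.073 %.


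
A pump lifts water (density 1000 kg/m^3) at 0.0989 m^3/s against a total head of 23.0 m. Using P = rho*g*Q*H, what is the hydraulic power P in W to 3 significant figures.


P = 1000 * 9.81 * 0.0989 * 23.0 = 22300 W
Therefore the hydraulic power P = 22300 W.


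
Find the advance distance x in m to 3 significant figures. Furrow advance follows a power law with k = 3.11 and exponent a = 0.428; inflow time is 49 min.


Approach: apply the power-law advance function, x = k*t^a.
x = 3.11 * 49^0.428 = 16.4 m
Therefore the advance distance x = 16.4 m.


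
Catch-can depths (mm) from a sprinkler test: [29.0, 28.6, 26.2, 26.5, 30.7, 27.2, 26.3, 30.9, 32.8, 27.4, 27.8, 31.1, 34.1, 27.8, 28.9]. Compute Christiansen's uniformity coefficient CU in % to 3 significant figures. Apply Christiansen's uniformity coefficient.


Approach: apply Christiansen's uniformity coefficient, CU = (1 - mean_abs_deviation/mean)*100.
mean = 29.020 mm
mean |d_i - mean| = 1.9333 mm
CU = (1 - 1.9333/29.020)*100 = 93.3 %
Therefore Christiansen's uniformity coefficient CU = 93.3 %.


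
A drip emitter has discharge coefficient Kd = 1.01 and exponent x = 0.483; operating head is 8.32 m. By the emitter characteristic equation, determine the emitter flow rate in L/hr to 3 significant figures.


Approach: apply the emitter characteristic equation, q = Kd * h^x.
q = 1.01 * 8.32^0.483 = 2.81 L/hr
Therefore the emitter flow rate = 2.81 L/hr.


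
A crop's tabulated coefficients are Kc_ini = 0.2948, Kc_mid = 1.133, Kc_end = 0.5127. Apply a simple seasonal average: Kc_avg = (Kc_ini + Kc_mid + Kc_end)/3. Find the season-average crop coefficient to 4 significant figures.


Kc_avg = (0.2948 + 1.133 + 0.5127)/3 = 0.6468
Therefore the season-average crop coefficient = 0.6468.


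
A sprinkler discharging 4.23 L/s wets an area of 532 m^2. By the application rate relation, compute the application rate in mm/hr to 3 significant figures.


Approach: apply the application rate relation, rate = (Q/A)*3600.
rate = (4.23 / 532) * 3600 = 28.6 mm/hr
Therefore the application rate = 28.6 mm/hr.


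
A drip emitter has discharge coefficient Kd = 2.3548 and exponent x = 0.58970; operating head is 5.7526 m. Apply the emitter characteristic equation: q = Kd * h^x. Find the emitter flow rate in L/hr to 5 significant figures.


q = 2.3548 * 5.7526^0.58970 = 6.6076 L/hr
Therefore the emitter flow rate = 6.6076 L/hr.


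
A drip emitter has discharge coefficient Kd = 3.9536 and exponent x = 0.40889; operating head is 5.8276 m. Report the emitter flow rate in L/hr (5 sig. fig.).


Approach: apply the emitter characteristic equation, q = Kd * h^x.
q = 3.9536 * 5.8276^0.40889 = 8.1282 L/hr
Therefore the emitter flow rate = 8.1282 L/hr.


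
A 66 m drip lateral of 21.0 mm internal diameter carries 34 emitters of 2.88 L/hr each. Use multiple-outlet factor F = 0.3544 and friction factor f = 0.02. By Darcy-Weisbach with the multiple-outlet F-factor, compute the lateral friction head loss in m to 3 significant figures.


Approach: apply Darcy-Weisbach with the multiple-outlet F-factor, Q = n*q/(3600*1000) m^3/s; v = Q/A; hf = F*f*(L/D)*(v^2/(2g)).
Q = 34*2.88/(3600*1000) = 2.7200e-05 m^3/s
A = pi*(21.0e-3/2)^2 = 3.4636e-04 m^2, so v = Q/A = 0.078531 m/s
hf = 0.3544*0.02*(66/0.0210)*(0.078531^2/(2*9.81)) = 0.00700 m
Therefore the lateral friction head loss = 0.00700 m.


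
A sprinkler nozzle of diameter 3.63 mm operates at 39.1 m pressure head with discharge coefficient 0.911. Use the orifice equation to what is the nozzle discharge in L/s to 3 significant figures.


Approach: apply the orifice equation, Q = Cd*A*sqrt(2*g*h), A = pi*(d/2)^2.
A = pi*(3.63e-3/2)^2 = 1.0349e-05 m^2
Q = 0.911 * 1.0349e-05 * sqrt(2*9.81*39.1) * 1000 = 0.261 L/s
Therefore the nozzle discharge = 0.261 L/s.


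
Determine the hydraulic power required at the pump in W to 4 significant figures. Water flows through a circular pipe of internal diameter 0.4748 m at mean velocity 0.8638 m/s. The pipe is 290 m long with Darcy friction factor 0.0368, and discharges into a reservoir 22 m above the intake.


Approach: apply continuity + Darcy-Weisbach + hydraulic power, Q = A*v; hf = f*(L/D)*(v^2/(2g)); H = static + hf; P = rho*g*Q*H.
Step 1 — flow rate (continuity, Q = A*v):
  A = pi*(0.4748/2)^2 = 0.177056 m^2
  Q = 0.177056 * 0.8638 = 0.152941 m^3/s
Step 2 — friction head loss (Darcy-Weisbach):
  hf = 0.0368 * (290/0.4748) * (0.8638^2 / (2*9.81))
  hf = 0.854796 m
Step 3 — total head: H = 22 + 0.854796 = 22.8548 m
Step 4 — hydraulic power (P = rho*g*Q*H):
  P = 1000 * 9.81 * 0.152941 * 22.8548 = 34290 W
Therefore the hydraulic power required at the pump = 34290 W.


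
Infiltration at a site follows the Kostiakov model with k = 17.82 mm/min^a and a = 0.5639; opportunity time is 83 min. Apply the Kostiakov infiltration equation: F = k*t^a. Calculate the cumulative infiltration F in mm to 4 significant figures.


F = 17.82 * 83^0.5639 = 215.3 mm
Therefore the cumulative infiltration F = 215.3 mm.


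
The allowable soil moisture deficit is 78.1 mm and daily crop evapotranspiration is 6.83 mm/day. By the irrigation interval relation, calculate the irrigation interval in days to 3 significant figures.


Approach: apply the irrigation interval relation, interval = SMD / ETc.
interval = 78.1 / 6.83 = 11.4 days
Therefore the irrigation interval = 11.4 days.


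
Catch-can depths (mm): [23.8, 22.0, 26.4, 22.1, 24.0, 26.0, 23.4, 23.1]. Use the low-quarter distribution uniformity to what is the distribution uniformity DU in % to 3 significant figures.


Approach: apply the low-quarter distribution uniformity, DU = (mean of lowest quarter of readings / overall mean)*100.
sorted lowest 2 of 8: [22.0, 22.1] -> mean = 22.050 mm
overall mean = 23.850 mm
DU = (22.050/23.850)*100 = 92.5 %
Therefore the distribution uniformity DU = 92.5 %.


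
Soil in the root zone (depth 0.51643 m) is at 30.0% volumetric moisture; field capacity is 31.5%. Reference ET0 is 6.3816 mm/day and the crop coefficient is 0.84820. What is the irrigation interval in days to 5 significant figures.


Approach: apply soil-water budget scheduling, SMD = (FC-theta)/100*depth*1000; ETc = ET0*Kc; interval = SMD/ETc.
Step 1 — soil moisture deficit:
  SMD = (31.5 - 30.0)/100 * 0.51643 * 1000 = 7.746450 mm
Step 2 — daily crop ET (ETc = ET0*Kc):
  ETc = 6.3816 * 0.84820 = 5.412873 mm/day
Step 3 — irrigation interval (SMD/ETc):
  interval = 7.746450 / 5.412873 = 1.4311 days
Therefore the irrigation interval = 1.4311 days.


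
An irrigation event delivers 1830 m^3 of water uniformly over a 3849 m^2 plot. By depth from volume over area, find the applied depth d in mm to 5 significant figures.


Approach: apply depth from volume over area, d = (V/A)*1000.
d = (1830 / 3849) * 1000 = 475.45 mm
Therefore the applied depth d = 475.45 mm.


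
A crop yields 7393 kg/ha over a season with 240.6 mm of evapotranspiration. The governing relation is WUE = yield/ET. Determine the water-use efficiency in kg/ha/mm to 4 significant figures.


WUE = 7393 / 240.6 = 30.73 kg/ha/mm
Therefore the water-use efficiency = 30.73 kg/ha/mm.


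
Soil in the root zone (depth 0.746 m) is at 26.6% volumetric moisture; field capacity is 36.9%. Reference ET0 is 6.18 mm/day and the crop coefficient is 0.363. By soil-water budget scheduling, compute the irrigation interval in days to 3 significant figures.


Approach: apply soil-water budget scheduling, SMD = (FC-theta)/100*depth*1000; ETc = ET0*Kc; interval = SMD/ETc.
Step 1 — soil moisture deficit:
  SMD = (36.9 - 26.6)/100 * 0.746 * 1000 = 76.838 mm
Step 2 — daily crop ET (ETc = ET0*Kc):
  ETc = 6.18 * 0.363 = 2.2433 mm/day
Step 3 — irrigation interval (SMD/ETc):
  interval = 76.838 / 2.2433 = 34.3 days
Therefore the irrigation interval = 34.3 days.


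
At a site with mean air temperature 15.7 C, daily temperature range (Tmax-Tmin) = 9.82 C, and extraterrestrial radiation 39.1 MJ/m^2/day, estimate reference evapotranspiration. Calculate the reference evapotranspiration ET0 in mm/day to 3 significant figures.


Approach: apply the Hargreaves-Samani method, ET0 = 0.0023*(Tmean+17.8)*sqrt(Tmax-Tmin)*0.408*Ra.
ET0 = 0.0023*(15.7+17.8)*sqrt(9.82)*0.408*39.1 = 3.85 mm/day
Therefore the reference evapotranspiration ET0 = 3.85 mm/day.


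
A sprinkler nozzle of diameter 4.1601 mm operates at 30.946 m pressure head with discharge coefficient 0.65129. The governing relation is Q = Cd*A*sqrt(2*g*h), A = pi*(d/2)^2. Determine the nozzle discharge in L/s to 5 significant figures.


A = pi*(4.1601e-3/2)^2 = 1.359244e-05 m^2
Q = 0.65129 * 1.359244e-05 * sqrt(2*9.81*30.946) * 1000 = 0.21813 L/s
Therefore the nozzle discharge = 0.21813 L/s.


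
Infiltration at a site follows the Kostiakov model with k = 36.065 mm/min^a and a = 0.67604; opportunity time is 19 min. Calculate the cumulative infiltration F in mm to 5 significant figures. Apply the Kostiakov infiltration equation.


Approach: apply the Kostiakov infiltration equation, F = k*t^a.
F = 36.065 * 19^0.67604 = 263.98 mm
Therefore the cumulative infiltration F = 263.98 mm.


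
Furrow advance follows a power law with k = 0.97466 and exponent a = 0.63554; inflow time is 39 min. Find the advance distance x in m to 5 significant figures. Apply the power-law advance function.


Approach: apply the power-law advance function, x = k*t^a.
x = 0.97466 * 39^0.63554 = 10.001 m
Therefore the advance distance x = 10.001 m.


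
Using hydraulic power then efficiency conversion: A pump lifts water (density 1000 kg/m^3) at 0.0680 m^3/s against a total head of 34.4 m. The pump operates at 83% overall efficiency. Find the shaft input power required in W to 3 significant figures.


Approach: apply hydraulic power then efficiency conversion, P = rho*g*Q*H; P_in = P/eta.
Step 1 — hydraulic power (P = rho*g*Q*H):
  P = 1000 * 9.81 * 0.0680 * 34.4 = 22948 W
Step 2 — input power: P_in = P/eta = 22948 / 0.83 = 27600 W
Therefore the shaft input power required = 27600 W.


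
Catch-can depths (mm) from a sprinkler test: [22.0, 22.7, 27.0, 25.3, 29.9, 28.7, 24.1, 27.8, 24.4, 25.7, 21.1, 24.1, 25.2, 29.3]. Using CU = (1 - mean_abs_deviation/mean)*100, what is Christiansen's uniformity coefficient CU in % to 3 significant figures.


mean = 25.521 mm
mean |d_i - mean| = 2.1816 mm
CU = (1 - 2.1816/25.521)*100 = 91.5 %
Therefore Christiansen's uniformity coefficient CU = 91.5 %.


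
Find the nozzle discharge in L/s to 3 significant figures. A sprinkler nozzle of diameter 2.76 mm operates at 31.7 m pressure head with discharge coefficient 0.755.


Approach: apply the orifice equation, Q = Cd*A*sqrt(2*g*h), A = pi*(d/2)^2.
A = pi*(2.76e-3/2)^2 = 5.9828e-06 m^2
Q = 0.755 * 5.9828e-06 * sqrt(2*9.81*31.7) * 1000 = 0.113 L/s
Therefore the nozzle discharge = 0.113 L/s.


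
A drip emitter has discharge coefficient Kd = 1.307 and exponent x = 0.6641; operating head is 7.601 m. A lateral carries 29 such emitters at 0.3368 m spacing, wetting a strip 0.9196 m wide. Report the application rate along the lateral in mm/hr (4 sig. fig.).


Approach: apply the emitter equation with a lateral mass balance, q = Kd*h^x; Q = n*q; rate = Q/(n*spacing*width).
Step 1 — single emitter flow (q = Kd*h^x):
  q = 1.307 * 7.601^0.6641 = 5.02646 L/hr
Step 2 — total lateral flow: Q = 29 * 5.02646 = 145.767 L/hr
Step 3 — wetted area: A = 29 * 0.3368 * 0.9196 = 8.98192 m^2
Step 4 — application rate: Q/A = 145.767/8.98192 = 16.23 mm/hr
Therefore the application rate along the lateral = 16.23 mm/hr.


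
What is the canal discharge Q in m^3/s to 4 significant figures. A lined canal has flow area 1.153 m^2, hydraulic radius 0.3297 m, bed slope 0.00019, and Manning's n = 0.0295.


Approach: apply Manning's equation, Q = (1/n)*A*R^(2/3)*S^(1/2).
Q = (1/0.0295) * 1.153 * 0.3297^(2/3) * 0.00019^(1/2) = 0.2571 m^3/s
Therefore the canal discharge Q = 0.2571 m^3/s.


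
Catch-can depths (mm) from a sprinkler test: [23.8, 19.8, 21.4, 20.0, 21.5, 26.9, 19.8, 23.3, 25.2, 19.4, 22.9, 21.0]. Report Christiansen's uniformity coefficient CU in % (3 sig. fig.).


Approach: apply Christiansen's uniformity coefficient, CU = (1 - mean_abs_deviation/mean)*100.
mean = 22.083 mm
mean |d_i - mean| = 1.9472 mm
CU = (1 - 1.9472/22.083)*100 = 91.2 %
Therefore Christiansen's uniformity coefficient CU = 91.2 %.


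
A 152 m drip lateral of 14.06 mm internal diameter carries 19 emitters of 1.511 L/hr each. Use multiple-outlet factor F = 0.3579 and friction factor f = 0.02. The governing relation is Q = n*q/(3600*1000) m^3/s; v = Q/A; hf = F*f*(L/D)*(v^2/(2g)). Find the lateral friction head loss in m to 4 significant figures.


Q = 19*1.511/(3600*1000) = 7.97472e-06 m^3/s
A = pi*(14.06e-3/2)^2 = 1.55260e-04 m^2, so v = Q/A = 0.0513636 m/s
hf = 0.3579*0.02*(152/0.01406)*(0.0513636^2/(2*9.81)) = 0.01041 m
Therefore the lateral friction head loss = 0.01041 m.


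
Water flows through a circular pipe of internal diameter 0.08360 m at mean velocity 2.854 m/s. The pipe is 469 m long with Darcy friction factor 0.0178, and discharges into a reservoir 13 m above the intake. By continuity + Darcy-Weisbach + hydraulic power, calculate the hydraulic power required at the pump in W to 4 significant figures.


Approach: apply continuity + Darcy-Weisbach + hydraulic power, Q = A*v; hf = f*(L/D)*(v^2/(2g)); H = static + hf; P = rho*g*Q*H.
Step 1 — flow rate (continuity, Q = A*v):
  A = pi*(0.08360/2)^2 = 0.00548912 m^2
  Q = 0.00548912 * 2.854 = 0.0156659 m^3/s
Step 2 — friction head loss (Darcy-Weisbach):
  hf = 0.0178 * (469/0.08360) * (2.854^2 / (2*9.81))
  hf = 41.4568 m
Step 3 — total head: H = 13 + 41.4568 = 54.4568 m
Step 4 — hydraulic power (P = rho*g*Q*H):
  P = 1000 * 9.81 * 0.0156659 * 54.4568 = 8369 W
Therefore the hydraulic power required at the pump = 8369 W.


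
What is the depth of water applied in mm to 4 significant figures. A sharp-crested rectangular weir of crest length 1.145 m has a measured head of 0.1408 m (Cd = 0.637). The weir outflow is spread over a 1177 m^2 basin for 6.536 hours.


Approach: apply the rectangular weir equation with a volume-to-depth conversion, Q = (2/3)*Cd*L*sqrt(2g)*H^1.5; d = Q*t/A * 1000.
Step 1 — weir discharge:
  Q = (2/3)*0.637*1.145*sqrt(2*9.81)*0.1408^1.5 = 0.113791 m^3/s
Step 2 — volume: V = 0.113791 * 6.536*3600 = 2677.45 m^3
Step 3 — depth: d = V/A * 1000 = 2677.45/1177 * 1000 = 2275 mm
Therefore the depth of water applied = 2275 mm.


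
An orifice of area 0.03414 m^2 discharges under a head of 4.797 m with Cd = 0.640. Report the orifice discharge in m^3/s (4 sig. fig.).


Approach: apply the orifice equation, Q = Cd*A*sqrt(2*g*h).
Q = 0.640 * 0.03414 * sqrt(2*9.81*4.797) = 0.2120 m^3/s
Therefore the orifice discharge = 0.2120 m^3/s.


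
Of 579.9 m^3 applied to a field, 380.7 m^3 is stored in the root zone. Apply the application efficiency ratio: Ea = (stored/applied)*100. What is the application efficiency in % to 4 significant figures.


Ea = (380.7/579.9)*100 = 65.65 %
Therefore the application efficiency = 65.65 %.


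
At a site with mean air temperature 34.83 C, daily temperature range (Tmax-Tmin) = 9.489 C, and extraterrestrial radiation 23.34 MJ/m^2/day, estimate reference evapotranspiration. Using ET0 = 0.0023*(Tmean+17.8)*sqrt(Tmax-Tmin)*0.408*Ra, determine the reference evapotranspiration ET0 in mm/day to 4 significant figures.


ET0 = 0.0023*(34.83+17.8)*sqrt(9.489)*0.408*23.34 = 3.551 mm/day
Therefore the reference evapotranspiration ET0 = 3.551 mm/day.


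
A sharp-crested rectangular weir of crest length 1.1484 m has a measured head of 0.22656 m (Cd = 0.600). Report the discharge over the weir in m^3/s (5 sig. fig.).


Approach: apply the rectangular weir equation, Q = (2/3)*Cd*L*sqrt(2g)*H^1.5.
Q = (2/3)*0.600*1.1484*sqrt(2*9.81)*0.22656^1.5 = 0.21942 m^3/s
Therefore the discharge over the weir = 0.21942 m^3/s.


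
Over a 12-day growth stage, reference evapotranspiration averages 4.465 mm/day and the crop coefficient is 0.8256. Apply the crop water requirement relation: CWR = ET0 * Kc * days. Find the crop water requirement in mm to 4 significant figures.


CWR = 4.465 * 0.8256 * 12 = 44.24 mm
Therefore the crop water requirement = 44.24 mm.


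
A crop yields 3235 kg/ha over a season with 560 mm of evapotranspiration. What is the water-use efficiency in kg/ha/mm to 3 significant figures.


Approach: apply the water-use efficiency ratio, WUE = yield/ET.
WUE = 3235 / 560 = 5.78 kg/ha/mm
Therefore the water-use efficiency = 5.78 kg/ha/mm.


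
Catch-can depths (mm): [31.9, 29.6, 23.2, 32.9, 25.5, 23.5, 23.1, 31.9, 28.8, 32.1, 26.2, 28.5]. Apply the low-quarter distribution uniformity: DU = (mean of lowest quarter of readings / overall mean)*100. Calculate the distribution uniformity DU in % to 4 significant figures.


sorted lowest 3 of 12: [23.1, 23.2, 23.5] -> mean = 23.2667 mm
overall mean = 28.1000 mm
DU = (23.2667/28.1000)*100 = 82.80 %
Therefore the distribution uniformity DU = 82.80 %.


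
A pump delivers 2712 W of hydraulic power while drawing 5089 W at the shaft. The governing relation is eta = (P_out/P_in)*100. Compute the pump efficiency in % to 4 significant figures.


eta = (2712 / 5089) * 100 = 53.29 %
Therefore the pump efficiency = 53.29 %.


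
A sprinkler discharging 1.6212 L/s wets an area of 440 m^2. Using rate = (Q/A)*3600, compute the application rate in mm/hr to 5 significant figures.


rate = (1.6212 / 440) * 3600 = 13.264 mm/hr
Therefore the application rate = 13.264 mm/hr.


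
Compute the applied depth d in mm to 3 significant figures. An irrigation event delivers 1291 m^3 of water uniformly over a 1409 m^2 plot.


Approach: apply depth from volume over area, d = (V/A)*1000.
d = (1291 / 1409) * 1000 = 916 mm
Therefore the applied depth d = 916 mm.


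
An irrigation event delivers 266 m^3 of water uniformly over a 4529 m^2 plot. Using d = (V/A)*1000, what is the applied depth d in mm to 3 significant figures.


d = (266 / 4529) * 1000 = 58.7 mm
Therefore the applied depth d = 58.7 mm.


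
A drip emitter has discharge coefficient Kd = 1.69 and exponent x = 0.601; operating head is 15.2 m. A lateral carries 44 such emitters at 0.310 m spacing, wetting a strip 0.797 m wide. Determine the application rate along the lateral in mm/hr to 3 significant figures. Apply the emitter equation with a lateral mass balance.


Approach: apply the emitter equation with a lateral mass balance, q = Kd*h^x; Q = n*q; rate = Q/(n*spacing*width).
Step 1 — single emitter flow (q = Kd*h^x):
  q = 1.69 * 15.2^0.601 = 8.6731 L/hr
Step 2 — total lateral flow: Q = 44 * 8.6731 = 381.62 L/hr
Step 3 — wetted area: A = 44 * 0.310 * 0.797 = 10.871 m^2
Step 4 — application rate: Q/A = 381.62/10.871 = 35.1 mm/hr
Therefore the application rate along the lateral = 35.1 mm/hr.


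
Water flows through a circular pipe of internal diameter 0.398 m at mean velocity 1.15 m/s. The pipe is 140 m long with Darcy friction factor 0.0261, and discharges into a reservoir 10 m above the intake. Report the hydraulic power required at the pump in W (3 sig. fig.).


Approach: apply continuity + Darcy-Weisbach + hydraulic power, Q = A*v; hf = f*(L/D)*(v^2/(2g)); H = static + hf; P = rho*g*Q*H.
Step 1 — flow rate (continuity, Q = A*v):
  A = pi*(0.398/2)^2 = 0.12441 m^2
  Q = 0.12441 * 1.15 = 0.14307 m^3/s
Step 2 — friction head loss (Darcy-Weisbach):
  hf = 0.0261 * (140/0.398) * (1.15^2 / (2*9.81))
  hf = 0.61885 m
Step 3 — total head: H = 10 + 0.61885 = 10.619 m
Step 4 — hydraulic power (P = rho*g*Q*H):
  P = 1000 * 9.81 * 0.14307 * 10.619 = 14900 W
Therefore the hydraulic power required at the pump = 14900 W.


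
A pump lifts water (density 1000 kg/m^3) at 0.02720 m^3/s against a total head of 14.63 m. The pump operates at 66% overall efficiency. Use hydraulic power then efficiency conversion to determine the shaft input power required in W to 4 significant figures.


Approach: apply hydraulic power then efficiency conversion, P = rho*g*Q*H; P_in = P/eta.
Step 1 — hydraulic power (P = rho*g*Q*H):
  P = 1000 * 9.81 * 0.02720 * 14.63 = 3903.75 W
Step 2 — input power: P_in = P/eta = 3903.75 / 0.66 = 5915 W
Therefore the shaft input power required = 5915 W.


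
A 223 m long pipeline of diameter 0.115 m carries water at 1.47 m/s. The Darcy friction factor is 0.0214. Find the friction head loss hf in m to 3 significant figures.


Approach: apply the Darcy-Weisbach equation, hf = f*(L/D)*(v^2/(2g)).
hf = 0.0214 * (223/0.115) * (1.47^2 / (2*9.81))
hf = 4.57 m
Therefore the friction head loss hf = 4.57 m.


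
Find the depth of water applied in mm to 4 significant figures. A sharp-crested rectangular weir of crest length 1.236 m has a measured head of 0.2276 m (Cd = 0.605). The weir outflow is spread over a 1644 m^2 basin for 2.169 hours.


Approach: apply the rectangular weir equation with a volume-to-depth conversion, Q = (2/3)*Cd*L*sqrt(2g)*H^1.5; d = Q*t/A * 1000.
Step 1 — weir discharge:
  Q = (2/3)*0.605*1.236*sqrt(2*9.81)*0.2276^1.5 = 0.239768 m^3/s
Step 2 — volume: V = 0.239768 * 2.169*3600 = 1872.20 m^3
Step 3 — depth: d = V/A * 1000 = 1872.20/1644 * 1000 = 1139 mm
Therefore the depth of water applied = 1139 mm.


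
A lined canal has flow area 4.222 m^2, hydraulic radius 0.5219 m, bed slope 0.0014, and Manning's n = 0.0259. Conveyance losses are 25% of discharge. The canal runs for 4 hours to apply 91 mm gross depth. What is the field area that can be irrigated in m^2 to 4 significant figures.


Approach: apply Manning's equation with a conveyance and depth budget, Q = (1/n)*A*R^(2/3)*S^(1/2); Q_field = Q*(1-loss); Area = Q_field*t/(d/1000).
Step 1 — canal discharge (Manning's equation):
  Q = (1/0.0259) * 4.222 * 0.5219^(2/3) * 0.0014^(1/2) = 3.95373 m^3/s
Step 2 — delivered flow: Q_field = 3.95373*(1 - 25/100) = 2.96530 m^3/s
Step 3 — volume delivered: V = 2.96530 * 4*3600 = 42700.3 m^3
Step 4 — area served: A = V / (depth/1000) = 42700.3 / 0.091 = 469200 m^2
Therefore the field area that can be irrigated = 469200 m^2.


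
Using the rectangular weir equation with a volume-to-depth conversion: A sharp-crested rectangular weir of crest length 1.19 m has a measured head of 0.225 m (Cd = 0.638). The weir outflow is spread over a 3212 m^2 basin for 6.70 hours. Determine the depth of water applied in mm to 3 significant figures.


Approach: apply the rectangular weir equation with a volume-to-depth conversion, Q = (2/3)*Cd*L*sqrt(2g)*H^1.5; d = Q*t/A * 1000.
Step 1 — weir discharge:
  Q = (2/3)*0.638*1.19*sqrt(2*9.81)*0.225^1.5 = 0.23928 m^3/s
Step 2 — volume: V = 0.23928 * 6.70*3600 = 5771.3 m^3
Step 3 — depth: d = V/A * 1000 = 5771.3/3212 * 1000 = 1800 mm
Therefore the depth of water applied = 1800 mm.
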